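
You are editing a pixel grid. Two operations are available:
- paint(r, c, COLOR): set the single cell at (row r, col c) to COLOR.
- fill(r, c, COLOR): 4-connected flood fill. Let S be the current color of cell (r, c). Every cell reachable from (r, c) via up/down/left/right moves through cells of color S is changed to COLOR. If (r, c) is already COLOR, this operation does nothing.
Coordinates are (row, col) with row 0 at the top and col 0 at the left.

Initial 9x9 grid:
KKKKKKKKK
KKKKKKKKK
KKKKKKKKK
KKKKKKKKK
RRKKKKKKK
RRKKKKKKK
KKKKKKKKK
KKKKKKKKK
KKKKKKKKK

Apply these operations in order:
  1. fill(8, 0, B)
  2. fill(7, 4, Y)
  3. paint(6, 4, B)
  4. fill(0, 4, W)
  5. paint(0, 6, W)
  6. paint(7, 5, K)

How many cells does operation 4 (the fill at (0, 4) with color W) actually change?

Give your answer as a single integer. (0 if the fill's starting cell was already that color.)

Answer: 76

Derivation:
After op 1 fill(8,0,B) [77 cells changed]:
BBBBBBBBB
BBBBBBBBB
BBBBBBBBB
BBBBBBBBB
RRBBBBBBB
RRBBBBBBB
BBBBBBBBB
BBBBBBBBB
BBBBBBBBB
After op 2 fill(7,4,Y) [77 cells changed]:
YYYYYYYYY
YYYYYYYYY
YYYYYYYYY
YYYYYYYYY
RRYYYYYYY
RRYYYYYYY
YYYYYYYYY
YYYYYYYYY
YYYYYYYYY
After op 3 paint(6,4,B):
YYYYYYYYY
YYYYYYYYY
YYYYYYYYY
YYYYYYYYY
RRYYYYYYY
RRYYYYYYY
YYYYBYYYY
YYYYYYYYY
YYYYYYYYY
After op 4 fill(0,4,W) [76 cells changed]:
WWWWWWWWW
WWWWWWWWW
WWWWWWWWW
WWWWWWWWW
RRWWWWWWW
RRWWWWWWW
WWWWBWWWW
WWWWWWWWW
WWWWWWWWW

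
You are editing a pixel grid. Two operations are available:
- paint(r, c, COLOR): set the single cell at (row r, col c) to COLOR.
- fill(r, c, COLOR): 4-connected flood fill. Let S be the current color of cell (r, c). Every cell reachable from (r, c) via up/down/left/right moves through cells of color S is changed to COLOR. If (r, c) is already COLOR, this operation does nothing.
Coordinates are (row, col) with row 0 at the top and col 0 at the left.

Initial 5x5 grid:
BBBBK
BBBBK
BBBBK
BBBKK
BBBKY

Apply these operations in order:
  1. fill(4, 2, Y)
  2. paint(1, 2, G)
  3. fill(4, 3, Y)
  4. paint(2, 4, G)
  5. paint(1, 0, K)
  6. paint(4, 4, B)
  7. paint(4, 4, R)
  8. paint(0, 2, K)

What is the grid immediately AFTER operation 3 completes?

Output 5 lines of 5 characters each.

After op 1 fill(4,2,Y) [18 cells changed]:
YYYYK
YYYYK
YYYYK
YYYKK
YYYKY
After op 2 paint(1,2,G):
YYYYK
YYGYK
YYYYK
YYYKK
YYYKY
After op 3 fill(4,3,Y) [6 cells changed]:
YYYYY
YYGYY
YYYYY
YYYYY
YYYYY

Answer: YYYYY
YYGYY
YYYYY
YYYYY
YYYYY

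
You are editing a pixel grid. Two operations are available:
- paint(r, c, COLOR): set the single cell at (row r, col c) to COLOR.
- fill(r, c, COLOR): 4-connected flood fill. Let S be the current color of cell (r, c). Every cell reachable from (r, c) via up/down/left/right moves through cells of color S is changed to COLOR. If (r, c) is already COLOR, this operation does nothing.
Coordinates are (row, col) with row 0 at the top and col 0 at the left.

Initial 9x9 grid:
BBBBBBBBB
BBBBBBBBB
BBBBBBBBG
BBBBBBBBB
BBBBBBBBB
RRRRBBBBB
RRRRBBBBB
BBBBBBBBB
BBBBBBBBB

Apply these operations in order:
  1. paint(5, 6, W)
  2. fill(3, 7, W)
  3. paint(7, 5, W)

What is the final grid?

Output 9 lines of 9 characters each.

After op 1 paint(5,6,W):
BBBBBBBBB
BBBBBBBBB
BBBBBBBBG
BBBBBBBBB
BBBBBBBBB
RRRRBBWBB
RRRRBBBBB
BBBBBBBBB
BBBBBBBBB
After op 2 fill(3,7,W) [71 cells changed]:
WWWWWWWWW
WWWWWWWWW
WWWWWWWWG
WWWWWWWWW
WWWWWWWWW
RRRRWWWWW
RRRRWWWWW
WWWWWWWWW
WWWWWWWWW
After op 3 paint(7,5,W):
WWWWWWWWW
WWWWWWWWW
WWWWWWWWG
WWWWWWWWW
WWWWWWWWW
RRRRWWWWW
RRRRWWWWW
WWWWWWWWW
WWWWWWWWW

Answer: WWWWWWWWW
WWWWWWWWW
WWWWWWWWG
WWWWWWWWW
WWWWWWWWW
RRRRWWWWW
RRRRWWWWW
WWWWWWWWW
WWWWWWWWW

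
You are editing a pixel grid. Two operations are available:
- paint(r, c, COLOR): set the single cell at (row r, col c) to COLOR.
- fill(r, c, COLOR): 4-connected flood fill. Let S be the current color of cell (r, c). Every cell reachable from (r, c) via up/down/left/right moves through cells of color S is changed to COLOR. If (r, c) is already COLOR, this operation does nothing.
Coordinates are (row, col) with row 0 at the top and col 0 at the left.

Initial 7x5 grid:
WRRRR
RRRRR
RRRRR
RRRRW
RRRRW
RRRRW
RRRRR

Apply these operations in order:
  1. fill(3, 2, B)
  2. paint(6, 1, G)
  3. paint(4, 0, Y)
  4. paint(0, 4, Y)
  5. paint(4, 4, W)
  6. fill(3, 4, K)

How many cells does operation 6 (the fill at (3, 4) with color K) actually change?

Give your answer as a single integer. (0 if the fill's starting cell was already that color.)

Answer: 3

Derivation:
After op 1 fill(3,2,B) [31 cells changed]:
WBBBB
BBBBB
BBBBB
BBBBW
BBBBW
BBBBW
BBBBB
After op 2 paint(6,1,G):
WBBBB
BBBBB
BBBBB
BBBBW
BBBBW
BBBBW
BGBBB
After op 3 paint(4,0,Y):
WBBBB
BBBBB
BBBBB
BBBBW
YBBBW
BBBBW
BGBBB
After op 4 paint(0,4,Y):
WBBBY
BBBBB
BBBBB
BBBBW
YBBBW
BBBBW
BGBBB
After op 5 paint(4,4,W):
WBBBY
BBBBB
BBBBB
BBBBW
YBBBW
BBBBW
BGBBB
After op 6 fill(3,4,K) [3 cells changed]:
WBBBY
BBBBB
BBBBB
BBBBK
YBBBK
BBBBK
BGBBB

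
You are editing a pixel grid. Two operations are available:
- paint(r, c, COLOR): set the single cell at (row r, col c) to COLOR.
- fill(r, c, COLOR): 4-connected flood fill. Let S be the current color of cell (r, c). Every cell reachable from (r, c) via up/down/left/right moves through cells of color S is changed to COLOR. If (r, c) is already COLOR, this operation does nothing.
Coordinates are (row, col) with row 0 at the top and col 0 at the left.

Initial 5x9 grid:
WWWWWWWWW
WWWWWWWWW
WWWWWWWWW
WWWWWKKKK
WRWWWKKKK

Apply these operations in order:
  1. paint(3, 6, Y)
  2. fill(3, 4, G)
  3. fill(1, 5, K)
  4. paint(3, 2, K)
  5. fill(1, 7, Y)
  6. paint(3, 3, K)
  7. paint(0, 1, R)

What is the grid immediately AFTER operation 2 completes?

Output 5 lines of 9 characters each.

After op 1 paint(3,6,Y):
WWWWWWWWW
WWWWWWWWW
WWWWWWWWW
WWWWWKYKK
WRWWWKKKK
After op 2 fill(3,4,G) [36 cells changed]:
GGGGGGGGG
GGGGGGGGG
GGGGGGGGG
GGGGGKYKK
GRGGGKKKK

Answer: GGGGGGGGG
GGGGGGGGG
GGGGGGGGG
GGGGGKYKK
GRGGGKKKK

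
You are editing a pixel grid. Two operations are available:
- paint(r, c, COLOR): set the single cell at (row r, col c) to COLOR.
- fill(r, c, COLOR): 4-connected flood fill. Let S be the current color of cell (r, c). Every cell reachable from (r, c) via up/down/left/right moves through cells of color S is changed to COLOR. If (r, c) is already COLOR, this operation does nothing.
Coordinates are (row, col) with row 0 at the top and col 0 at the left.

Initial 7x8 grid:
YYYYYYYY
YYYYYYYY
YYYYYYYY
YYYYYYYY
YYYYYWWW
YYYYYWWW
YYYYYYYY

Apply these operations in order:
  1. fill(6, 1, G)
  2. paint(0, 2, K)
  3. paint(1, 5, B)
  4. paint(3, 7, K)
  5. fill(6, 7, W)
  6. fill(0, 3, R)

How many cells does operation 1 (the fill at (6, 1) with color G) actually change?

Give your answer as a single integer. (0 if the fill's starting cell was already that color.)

After op 1 fill(6,1,G) [50 cells changed]:
GGGGGGGG
GGGGGGGG
GGGGGGGG
GGGGGGGG
GGGGGWWW
GGGGGWWW
GGGGGGGG

Answer: 50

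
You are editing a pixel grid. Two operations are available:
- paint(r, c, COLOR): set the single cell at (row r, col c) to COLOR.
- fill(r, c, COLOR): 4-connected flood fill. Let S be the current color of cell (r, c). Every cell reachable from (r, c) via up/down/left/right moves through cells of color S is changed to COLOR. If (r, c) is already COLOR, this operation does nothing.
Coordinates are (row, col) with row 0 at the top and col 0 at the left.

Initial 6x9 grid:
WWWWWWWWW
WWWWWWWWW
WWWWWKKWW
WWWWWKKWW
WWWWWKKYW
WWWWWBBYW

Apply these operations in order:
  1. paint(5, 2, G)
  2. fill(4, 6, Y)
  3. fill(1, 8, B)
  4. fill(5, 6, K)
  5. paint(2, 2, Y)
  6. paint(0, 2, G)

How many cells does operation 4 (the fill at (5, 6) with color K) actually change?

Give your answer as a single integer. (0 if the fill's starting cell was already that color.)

After op 1 paint(5,2,G):
WWWWWWWWW
WWWWWWWWW
WWWWWKKWW
WWWWWKKWW
WWWWWKKYW
WWGWWBBYW
After op 2 fill(4,6,Y) [6 cells changed]:
WWWWWWWWW
WWWWWWWWW
WWWWWYYWW
WWWWWYYWW
WWWWWYYYW
WWGWWBBYW
After op 3 fill(1,8,B) [43 cells changed]:
BBBBBBBBB
BBBBBBBBB
BBBBBYYBB
BBBBBYYBB
BBBBBYYYB
BBGBBBBYB
After op 4 fill(5,6,K) [45 cells changed]:
KKKKKKKKK
KKKKKKKKK
KKKKKYYKK
KKKKKYYKK
KKKKKYYYK
KKGKKKKYK

Answer: 45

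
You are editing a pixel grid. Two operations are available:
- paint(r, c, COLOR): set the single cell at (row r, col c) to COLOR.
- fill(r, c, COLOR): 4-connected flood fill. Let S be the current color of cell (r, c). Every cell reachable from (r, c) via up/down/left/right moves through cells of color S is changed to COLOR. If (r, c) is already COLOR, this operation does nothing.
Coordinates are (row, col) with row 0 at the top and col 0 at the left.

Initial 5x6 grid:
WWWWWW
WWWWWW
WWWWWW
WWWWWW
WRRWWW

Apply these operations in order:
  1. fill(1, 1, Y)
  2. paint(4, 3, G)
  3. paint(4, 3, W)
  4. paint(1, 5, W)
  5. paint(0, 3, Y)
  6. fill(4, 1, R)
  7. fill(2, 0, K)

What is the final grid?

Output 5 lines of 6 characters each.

After op 1 fill(1,1,Y) [28 cells changed]:
YYYYYY
YYYYYY
YYYYYY
YYYYYY
YRRYYY
After op 2 paint(4,3,G):
YYYYYY
YYYYYY
YYYYYY
YYYYYY
YRRGYY
After op 3 paint(4,3,W):
YYYYYY
YYYYYY
YYYYYY
YYYYYY
YRRWYY
After op 4 paint(1,5,W):
YYYYYY
YYYYYW
YYYYYY
YYYYYY
YRRWYY
After op 5 paint(0,3,Y):
YYYYYY
YYYYYW
YYYYYY
YYYYYY
YRRWYY
After op 6 fill(4,1,R) [0 cells changed]:
YYYYYY
YYYYYW
YYYYYY
YYYYYY
YRRWYY
After op 7 fill(2,0,K) [26 cells changed]:
KKKKKK
KKKKKW
KKKKKK
KKKKKK
KRRWKK

Answer: KKKKKK
KKKKKW
KKKKKK
KKKKKK
KRRWKK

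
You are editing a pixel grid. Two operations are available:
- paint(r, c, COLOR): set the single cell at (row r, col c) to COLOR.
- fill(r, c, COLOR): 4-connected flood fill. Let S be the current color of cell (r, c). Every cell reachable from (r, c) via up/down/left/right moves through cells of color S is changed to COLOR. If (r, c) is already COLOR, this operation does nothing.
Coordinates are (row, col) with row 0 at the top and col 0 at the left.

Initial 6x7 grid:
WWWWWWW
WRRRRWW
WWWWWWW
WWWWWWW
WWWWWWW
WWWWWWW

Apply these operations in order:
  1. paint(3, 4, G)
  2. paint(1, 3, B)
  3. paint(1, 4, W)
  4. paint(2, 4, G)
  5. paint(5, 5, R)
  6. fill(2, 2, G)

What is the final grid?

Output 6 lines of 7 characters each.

Answer: GGGGGGG
GRRBGGG
GGGGGGG
GGGGGGG
GGGGGGG
GGGGGRG

Derivation:
After op 1 paint(3,4,G):
WWWWWWW
WRRRRWW
WWWWWWW
WWWWGWW
WWWWWWW
WWWWWWW
After op 2 paint(1,3,B):
WWWWWWW
WRRBRWW
WWWWWWW
WWWWGWW
WWWWWWW
WWWWWWW
After op 3 paint(1,4,W):
WWWWWWW
WRRBWWW
WWWWWWW
WWWWGWW
WWWWWWW
WWWWWWW
After op 4 paint(2,4,G):
WWWWWWW
WRRBWWW
WWWWGWW
WWWWGWW
WWWWWWW
WWWWWWW
After op 5 paint(5,5,R):
WWWWWWW
WRRBWWW
WWWWGWW
WWWWGWW
WWWWWWW
WWWWWRW
After op 6 fill(2,2,G) [36 cells changed]:
GGGGGGG
GRRBGGG
GGGGGGG
GGGGGGG
GGGGGGG
GGGGGRG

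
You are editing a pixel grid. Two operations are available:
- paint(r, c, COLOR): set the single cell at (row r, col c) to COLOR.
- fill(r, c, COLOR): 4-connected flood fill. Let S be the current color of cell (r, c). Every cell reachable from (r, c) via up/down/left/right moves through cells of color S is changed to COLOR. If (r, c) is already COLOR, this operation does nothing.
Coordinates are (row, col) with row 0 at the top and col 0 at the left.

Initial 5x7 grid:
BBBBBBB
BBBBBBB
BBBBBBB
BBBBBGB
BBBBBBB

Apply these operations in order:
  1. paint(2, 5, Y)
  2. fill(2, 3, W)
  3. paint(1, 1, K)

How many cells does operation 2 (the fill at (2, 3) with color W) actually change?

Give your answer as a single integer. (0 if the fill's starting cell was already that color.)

Answer: 33

Derivation:
After op 1 paint(2,5,Y):
BBBBBBB
BBBBBBB
BBBBBYB
BBBBBGB
BBBBBBB
After op 2 fill(2,3,W) [33 cells changed]:
WWWWWWW
WWWWWWW
WWWWWYW
WWWWWGW
WWWWWWW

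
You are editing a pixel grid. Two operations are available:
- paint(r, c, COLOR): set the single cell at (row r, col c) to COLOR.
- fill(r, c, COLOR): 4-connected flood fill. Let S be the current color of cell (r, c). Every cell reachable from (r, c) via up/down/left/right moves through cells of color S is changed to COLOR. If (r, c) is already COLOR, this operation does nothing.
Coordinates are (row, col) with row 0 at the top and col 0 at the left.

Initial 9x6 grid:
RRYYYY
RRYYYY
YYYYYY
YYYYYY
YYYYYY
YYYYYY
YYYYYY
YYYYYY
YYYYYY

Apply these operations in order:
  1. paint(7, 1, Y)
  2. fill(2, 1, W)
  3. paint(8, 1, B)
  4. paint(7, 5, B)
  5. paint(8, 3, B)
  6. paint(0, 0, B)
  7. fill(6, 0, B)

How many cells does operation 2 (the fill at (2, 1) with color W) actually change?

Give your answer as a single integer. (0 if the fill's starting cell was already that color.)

After op 1 paint(7,1,Y):
RRYYYY
RRYYYY
YYYYYY
YYYYYY
YYYYYY
YYYYYY
YYYYYY
YYYYYY
YYYYYY
After op 2 fill(2,1,W) [50 cells changed]:
RRWWWW
RRWWWW
WWWWWW
WWWWWW
WWWWWW
WWWWWW
WWWWWW
WWWWWW
WWWWWW

Answer: 50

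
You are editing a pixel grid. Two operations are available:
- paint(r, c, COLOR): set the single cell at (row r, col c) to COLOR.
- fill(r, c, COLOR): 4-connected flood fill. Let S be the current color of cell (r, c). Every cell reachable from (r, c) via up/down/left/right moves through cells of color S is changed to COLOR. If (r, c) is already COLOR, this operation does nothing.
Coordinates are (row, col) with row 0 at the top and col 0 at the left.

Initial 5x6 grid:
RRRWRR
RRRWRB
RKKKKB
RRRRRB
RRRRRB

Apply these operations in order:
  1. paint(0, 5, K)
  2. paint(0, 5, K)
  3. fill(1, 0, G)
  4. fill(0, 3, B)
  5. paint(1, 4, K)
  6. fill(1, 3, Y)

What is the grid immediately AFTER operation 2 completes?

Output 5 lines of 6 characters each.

Answer: RRRWRK
RRRWRB
RKKKKB
RRRRRB
RRRRRB

Derivation:
After op 1 paint(0,5,K):
RRRWRK
RRRWRB
RKKKKB
RRRRRB
RRRRRB
After op 2 paint(0,5,K):
RRRWRK
RRRWRB
RKKKKB
RRRRRB
RRRRRB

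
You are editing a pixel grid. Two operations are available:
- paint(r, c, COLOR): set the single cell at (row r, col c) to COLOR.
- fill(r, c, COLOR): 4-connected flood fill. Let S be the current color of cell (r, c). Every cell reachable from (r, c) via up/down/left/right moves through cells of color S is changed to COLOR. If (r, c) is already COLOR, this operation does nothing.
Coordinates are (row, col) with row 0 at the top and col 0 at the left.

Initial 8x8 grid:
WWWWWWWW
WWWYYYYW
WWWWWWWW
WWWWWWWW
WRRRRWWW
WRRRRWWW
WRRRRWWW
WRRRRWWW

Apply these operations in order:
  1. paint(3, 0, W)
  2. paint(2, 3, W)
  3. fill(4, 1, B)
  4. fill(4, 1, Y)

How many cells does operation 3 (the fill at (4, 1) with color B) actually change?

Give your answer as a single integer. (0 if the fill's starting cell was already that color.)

After op 1 paint(3,0,W):
WWWWWWWW
WWWYYYYW
WWWWWWWW
WWWWWWWW
WRRRRWWW
WRRRRWWW
WRRRRWWW
WRRRRWWW
After op 2 paint(2,3,W):
WWWWWWWW
WWWYYYYW
WWWWWWWW
WWWWWWWW
WRRRRWWW
WRRRRWWW
WRRRRWWW
WRRRRWWW
After op 3 fill(4,1,B) [16 cells changed]:
WWWWWWWW
WWWYYYYW
WWWWWWWW
WWWWWWWW
WBBBBWWW
WBBBBWWW
WBBBBWWW
WBBBBWWW

Answer: 16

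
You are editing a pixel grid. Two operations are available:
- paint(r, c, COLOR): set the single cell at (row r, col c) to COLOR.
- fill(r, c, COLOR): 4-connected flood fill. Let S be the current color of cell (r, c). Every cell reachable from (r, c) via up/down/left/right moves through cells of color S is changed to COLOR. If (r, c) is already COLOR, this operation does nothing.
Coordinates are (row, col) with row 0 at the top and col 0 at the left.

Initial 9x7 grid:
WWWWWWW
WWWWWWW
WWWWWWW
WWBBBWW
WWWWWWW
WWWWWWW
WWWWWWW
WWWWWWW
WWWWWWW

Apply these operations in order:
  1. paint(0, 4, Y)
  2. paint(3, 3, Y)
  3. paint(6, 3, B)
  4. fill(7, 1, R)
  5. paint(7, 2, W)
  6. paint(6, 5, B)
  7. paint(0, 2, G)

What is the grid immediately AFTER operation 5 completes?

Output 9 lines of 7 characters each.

After op 1 paint(0,4,Y):
WWWWYWW
WWWWWWW
WWWWWWW
WWBBBWW
WWWWWWW
WWWWWWW
WWWWWWW
WWWWWWW
WWWWWWW
After op 2 paint(3,3,Y):
WWWWYWW
WWWWWWW
WWWWWWW
WWBYBWW
WWWWWWW
WWWWWWW
WWWWWWW
WWWWWWW
WWWWWWW
After op 3 paint(6,3,B):
WWWWYWW
WWWWWWW
WWWWWWW
WWBYBWW
WWWWWWW
WWWWWWW
WWWBWWW
WWWWWWW
WWWWWWW
After op 4 fill(7,1,R) [58 cells changed]:
RRRRYRR
RRRRRRR
RRRRRRR
RRBYBRR
RRRRRRR
RRRRRRR
RRRBRRR
RRRRRRR
RRRRRRR
After op 5 paint(7,2,W):
RRRRYRR
RRRRRRR
RRRRRRR
RRBYBRR
RRRRRRR
RRRRRRR
RRRBRRR
RRWRRRR
RRRRRRR

Answer: RRRRYRR
RRRRRRR
RRRRRRR
RRBYBRR
RRRRRRR
RRRRRRR
RRRBRRR
RRWRRRR
RRRRRRR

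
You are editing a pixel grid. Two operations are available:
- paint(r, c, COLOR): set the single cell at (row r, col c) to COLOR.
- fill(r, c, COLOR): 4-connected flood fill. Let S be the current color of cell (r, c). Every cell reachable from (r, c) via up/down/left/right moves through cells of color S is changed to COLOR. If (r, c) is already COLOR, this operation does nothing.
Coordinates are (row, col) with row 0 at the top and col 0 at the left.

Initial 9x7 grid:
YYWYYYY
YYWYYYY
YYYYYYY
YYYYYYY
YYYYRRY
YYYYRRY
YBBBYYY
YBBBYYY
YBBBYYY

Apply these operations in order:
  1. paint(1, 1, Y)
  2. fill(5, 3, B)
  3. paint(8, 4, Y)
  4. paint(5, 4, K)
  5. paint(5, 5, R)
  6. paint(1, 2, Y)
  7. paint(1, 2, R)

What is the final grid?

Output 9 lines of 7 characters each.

After op 1 paint(1,1,Y):
YYWYYYY
YYWYYYY
YYYYYYY
YYYYYYY
YYYYRRY
YYYYRRY
YBBBYYY
YBBBYYY
YBBBYYY
After op 2 fill(5,3,B) [48 cells changed]:
BBWBBBB
BBWBBBB
BBBBBBB
BBBBBBB
BBBBRRB
BBBBRRB
BBBBBBB
BBBBBBB
BBBBBBB
After op 3 paint(8,4,Y):
BBWBBBB
BBWBBBB
BBBBBBB
BBBBBBB
BBBBRRB
BBBBRRB
BBBBBBB
BBBBBBB
BBBBYBB
After op 4 paint(5,4,K):
BBWBBBB
BBWBBBB
BBBBBBB
BBBBBBB
BBBBRRB
BBBBKRB
BBBBBBB
BBBBBBB
BBBBYBB
After op 5 paint(5,5,R):
BBWBBBB
BBWBBBB
BBBBBBB
BBBBBBB
BBBBRRB
BBBBKRB
BBBBBBB
BBBBBBB
BBBBYBB
After op 6 paint(1,2,Y):
BBWBBBB
BBYBBBB
BBBBBBB
BBBBBBB
BBBBRRB
BBBBKRB
BBBBBBB
BBBBBBB
BBBBYBB
After op 7 paint(1,2,R):
BBWBBBB
BBRBBBB
BBBBBBB
BBBBBBB
BBBBRRB
BBBBKRB
BBBBBBB
BBBBBBB
BBBBYBB

Answer: BBWBBBB
BBRBBBB
BBBBBBB
BBBBBBB
BBBBRRB
BBBBKRB
BBBBBBB
BBBBBBB
BBBBYBB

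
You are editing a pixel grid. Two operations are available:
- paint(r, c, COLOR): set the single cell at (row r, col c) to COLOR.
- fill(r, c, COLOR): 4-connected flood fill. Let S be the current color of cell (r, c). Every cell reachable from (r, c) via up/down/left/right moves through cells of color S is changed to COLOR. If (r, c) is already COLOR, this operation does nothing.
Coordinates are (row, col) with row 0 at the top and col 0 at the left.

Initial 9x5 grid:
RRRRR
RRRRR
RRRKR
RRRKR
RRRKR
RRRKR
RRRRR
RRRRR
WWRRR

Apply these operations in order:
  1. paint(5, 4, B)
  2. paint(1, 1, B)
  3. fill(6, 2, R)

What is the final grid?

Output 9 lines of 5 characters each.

Answer: RRRRR
RBRRR
RRRKR
RRRKR
RRRKR
RRRKB
RRRRR
RRRRR
WWRRR

Derivation:
After op 1 paint(5,4,B):
RRRRR
RRRRR
RRRKR
RRRKR
RRRKR
RRRKB
RRRRR
RRRRR
WWRRR
After op 2 paint(1,1,B):
RRRRR
RBRRR
RRRKR
RRRKR
RRRKR
RRRKB
RRRRR
RRRRR
WWRRR
After op 3 fill(6,2,R) [0 cells changed]:
RRRRR
RBRRR
RRRKR
RRRKR
RRRKR
RRRKB
RRRRR
RRRRR
WWRRR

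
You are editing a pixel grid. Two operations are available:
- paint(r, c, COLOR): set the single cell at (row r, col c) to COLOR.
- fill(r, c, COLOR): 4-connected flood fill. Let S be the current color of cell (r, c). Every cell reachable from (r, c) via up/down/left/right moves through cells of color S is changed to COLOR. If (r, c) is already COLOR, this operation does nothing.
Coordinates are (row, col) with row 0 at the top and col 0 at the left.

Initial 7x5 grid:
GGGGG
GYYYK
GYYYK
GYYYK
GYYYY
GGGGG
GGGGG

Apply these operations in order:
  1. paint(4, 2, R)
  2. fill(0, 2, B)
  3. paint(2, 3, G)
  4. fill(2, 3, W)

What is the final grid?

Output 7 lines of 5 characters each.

After op 1 paint(4,2,R):
GGGGG
GYYYK
GYYYK
GYYYK
GYRYY
GGGGG
GGGGG
After op 2 fill(0,2,B) [19 cells changed]:
BBBBB
BYYYK
BYYYK
BYYYK
BYRYY
BBBBB
BBBBB
After op 3 paint(2,3,G):
BBBBB
BYYYK
BYYGK
BYYYK
BYRYY
BBBBB
BBBBB
After op 4 fill(2,3,W) [1 cells changed]:
BBBBB
BYYYK
BYYWK
BYYYK
BYRYY
BBBBB
BBBBB

Answer: BBBBB
BYYYK
BYYWK
BYYYK
BYRYY
BBBBB
BBBBB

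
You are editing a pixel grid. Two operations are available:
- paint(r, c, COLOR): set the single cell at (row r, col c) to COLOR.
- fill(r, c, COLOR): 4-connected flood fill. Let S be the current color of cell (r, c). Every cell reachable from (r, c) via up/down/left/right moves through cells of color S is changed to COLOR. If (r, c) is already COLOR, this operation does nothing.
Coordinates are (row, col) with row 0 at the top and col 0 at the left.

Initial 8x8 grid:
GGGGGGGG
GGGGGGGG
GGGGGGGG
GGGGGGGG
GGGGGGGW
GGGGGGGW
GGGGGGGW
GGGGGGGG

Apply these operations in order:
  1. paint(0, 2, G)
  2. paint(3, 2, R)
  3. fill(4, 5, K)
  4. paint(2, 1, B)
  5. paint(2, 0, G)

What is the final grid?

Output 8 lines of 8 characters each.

Answer: KKKKKKKK
KKKKKKKK
GBKKKKKK
KKRKKKKK
KKKKKKKW
KKKKKKKW
KKKKKKKW
KKKKKKKK

Derivation:
After op 1 paint(0,2,G):
GGGGGGGG
GGGGGGGG
GGGGGGGG
GGGGGGGG
GGGGGGGW
GGGGGGGW
GGGGGGGW
GGGGGGGG
After op 2 paint(3,2,R):
GGGGGGGG
GGGGGGGG
GGGGGGGG
GGRGGGGG
GGGGGGGW
GGGGGGGW
GGGGGGGW
GGGGGGGG
After op 3 fill(4,5,K) [60 cells changed]:
KKKKKKKK
KKKKKKKK
KKKKKKKK
KKRKKKKK
KKKKKKKW
KKKKKKKW
KKKKKKKW
KKKKKKKK
After op 4 paint(2,1,B):
KKKKKKKK
KKKKKKKK
KBKKKKKK
KKRKKKKK
KKKKKKKW
KKKKKKKW
KKKKKKKW
KKKKKKKK
After op 5 paint(2,0,G):
KKKKKKKK
KKKKKKKK
GBKKKKKK
KKRKKKKK
KKKKKKKW
KKKKKKKW
KKKKKKKW
KKKKKKKK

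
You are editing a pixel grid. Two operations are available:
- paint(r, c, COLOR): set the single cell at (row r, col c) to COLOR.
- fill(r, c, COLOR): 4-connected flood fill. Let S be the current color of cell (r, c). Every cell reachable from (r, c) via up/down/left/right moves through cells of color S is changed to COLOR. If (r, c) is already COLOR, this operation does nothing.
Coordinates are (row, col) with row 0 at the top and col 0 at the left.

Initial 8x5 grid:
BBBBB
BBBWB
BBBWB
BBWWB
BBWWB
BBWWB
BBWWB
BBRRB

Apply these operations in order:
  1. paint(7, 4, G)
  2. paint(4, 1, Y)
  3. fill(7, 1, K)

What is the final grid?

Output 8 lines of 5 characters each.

Answer: KKKKK
KKKWK
KKKWK
KKWWK
KYWWK
KKWWK
KKWWK
KKRRG

Derivation:
After op 1 paint(7,4,G):
BBBBB
BBBWB
BBBWB
BBWWB
BBWWB
BBWWB
BBWWB
BBRRG
After op 2 paint(4,1,Y):
BBBBB
BBBWB
BBBWB
BBWWB
BYWWB
BBWWB
BBWWB
BBRRG
After op 3 fill(7,1,K) [26 cells changed]:
KKKKK
KKKWK
KKKWK
KKWWK
KYWWK
KKWWK
KKWWK
KKRRG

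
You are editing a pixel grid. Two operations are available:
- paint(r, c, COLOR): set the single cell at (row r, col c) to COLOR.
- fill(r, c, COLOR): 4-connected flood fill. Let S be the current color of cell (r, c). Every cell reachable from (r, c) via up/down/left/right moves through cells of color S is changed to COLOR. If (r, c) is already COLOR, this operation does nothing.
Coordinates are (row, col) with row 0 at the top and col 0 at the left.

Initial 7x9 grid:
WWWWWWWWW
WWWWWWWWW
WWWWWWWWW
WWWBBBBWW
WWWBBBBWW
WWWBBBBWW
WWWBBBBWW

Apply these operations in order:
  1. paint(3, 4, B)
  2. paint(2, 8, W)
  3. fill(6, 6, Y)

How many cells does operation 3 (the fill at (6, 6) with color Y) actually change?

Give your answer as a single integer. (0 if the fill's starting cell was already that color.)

Answer: 16

Derivation:
After op 1 paint(3,4,B):
WWWWWWWWW
WWWWWWWWW
WWWWWWWWW
WWWBBBBWW
WWWBBBBWW
WWWBBBBWW
WWWBBBBWW
After op 2 paint(2,8,W):
WWWWWWWWW
WWWWWWWWW
WWWWWWWWW
WWWBBBBWW
WWWBBBBWW
WWWBBBBWW
WWWBBBBWW
After op 3 fill(6,6,Y) [16 cells changed]:
WWWWWWWWW
WWWWWWWWW
WWWWWWWWW
WWWYYYYWW
WWWYYYYWW
WWWYYYYWW
WWWYYYYWW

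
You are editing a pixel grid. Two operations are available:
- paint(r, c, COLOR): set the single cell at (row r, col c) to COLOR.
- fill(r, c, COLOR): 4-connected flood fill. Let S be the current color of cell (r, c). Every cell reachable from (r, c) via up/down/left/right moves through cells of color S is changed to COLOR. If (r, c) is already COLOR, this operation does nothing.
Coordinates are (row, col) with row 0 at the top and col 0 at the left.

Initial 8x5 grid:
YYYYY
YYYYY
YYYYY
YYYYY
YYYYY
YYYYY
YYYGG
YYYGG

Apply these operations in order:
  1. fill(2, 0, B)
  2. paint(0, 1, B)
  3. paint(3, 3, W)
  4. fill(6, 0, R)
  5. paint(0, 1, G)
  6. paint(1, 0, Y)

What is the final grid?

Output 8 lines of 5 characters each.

After op 1 fill(2,0,B) [36 cells changed]:
BBBBB
BBBBB
BBBBB
BBBBB
BBBBB
BBBBB
BBBGG
BBBGG
After op 2 paint(0,1,B):
BBBBB
BBBBB
BBBBB
BBBBB
BBBBB
BBBBB
BBBGG
BBBGG
After op 3 paint(3,3,W):
BBBBB
BBBBB
BBBBB
BBBWB
BBBBB
BBBBB
BBBGG
BBBGG
After op 4 fill(6,0,R) [35 cells changed]:
RRRRR
RRRRR
RRRRR
RRRWR
RRRRR
RRRRR
RRRGG
RRRGG
After op 5 paint(0,1,G):
RGRRR
RRRRR
RRRRR
RRRWR
RRRRR
RRRRR
RRRGG
RRRGG
After op 6 paint(1,0,Y):
RGRRR
YRRRR
RRRRR
RRRWR
RRRRR
RRRRR
RRRGG
RRRGG

Answer: RGRRR
YRRRR
RRRRR
RRRWR
RRRRR
RRRRR
RRRGG
RRRGG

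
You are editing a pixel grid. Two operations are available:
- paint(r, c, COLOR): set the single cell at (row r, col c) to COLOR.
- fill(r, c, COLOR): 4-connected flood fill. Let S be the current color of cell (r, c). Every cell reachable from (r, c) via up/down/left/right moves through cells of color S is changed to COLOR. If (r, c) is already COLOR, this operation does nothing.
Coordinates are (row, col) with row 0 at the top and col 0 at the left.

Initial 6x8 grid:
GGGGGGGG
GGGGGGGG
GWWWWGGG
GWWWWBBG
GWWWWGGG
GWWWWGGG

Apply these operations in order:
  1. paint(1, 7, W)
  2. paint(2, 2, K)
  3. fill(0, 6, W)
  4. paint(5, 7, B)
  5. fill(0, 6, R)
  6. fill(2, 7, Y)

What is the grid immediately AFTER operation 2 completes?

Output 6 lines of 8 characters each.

After op 1 paint(1,7,W):
GGGGGGGG
GGGGGGGW
GWWWWGGG
GWWWWBBG
GWWWWGGG
GWWWWGGG
After op 2 paint(2,2,K):
GGGGGGGG
GGGGGGGW
GWKWWGGG
GWWWWBBG
GWWWWGGG
GWWWWGGG

Answer: GGGGGGGG
GGGGGGGW
GWKWWGGG
GWWWWBBG
GWWWWGGG
GWWWWGGG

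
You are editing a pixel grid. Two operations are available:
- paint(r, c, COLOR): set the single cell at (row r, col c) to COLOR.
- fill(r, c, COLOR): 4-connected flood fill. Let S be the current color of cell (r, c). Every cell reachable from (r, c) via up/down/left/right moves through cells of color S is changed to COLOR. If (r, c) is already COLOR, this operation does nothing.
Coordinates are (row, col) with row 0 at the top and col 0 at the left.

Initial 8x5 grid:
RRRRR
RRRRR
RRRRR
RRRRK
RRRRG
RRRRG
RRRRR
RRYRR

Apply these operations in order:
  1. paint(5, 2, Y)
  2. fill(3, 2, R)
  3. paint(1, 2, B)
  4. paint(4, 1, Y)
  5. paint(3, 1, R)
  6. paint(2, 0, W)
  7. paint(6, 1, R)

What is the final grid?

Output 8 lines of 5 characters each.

After op 1 paint(5,2,Y):
RRRRR
RRRRR
RRRRR
RRRRK
RRRRG
RRYRG
RRRRR
RRYRR
After op 2 fill(3,2,R) [0 cells changed]:
RRRRR
RRRRR
RRRRR
RRRRK
RRRRG
RRYRG
RRRRR
RRYRR
After op 3 paint(1,2,B):
RRRRR
RRBRR
RRRRR
RRRRK
RRRRG
RRYRG
RRRRR
RRYRR
After op 4 paint(4,1,Y):
RRRRR
RRBRR
RRRRR
RRRRK
RYRRG
RRYRG
RRRRR
RRYRR
After op 5 paint(3,1,R):
RRRRR
RRBRR
RRRRR
RRRRK
RYRRG
RRYRG
RRRRR
RRYRR
After op 6 paint(2,0,W):
RRRRR
RRBRR
WRRRR
RRRRK
RYRRG
RRYRG
RRRRR
RRYRR
After op 7 paint(6,1,R):
RRRRR
RRBRR
WRRRR
RRRRK
RYRRG
RRYRG
RRRRR
RRYRR

Answer: RRRRR
RRBRR
WRRRR
RRRRK
RYRRG
RRYRG
RRRRR
RRYRR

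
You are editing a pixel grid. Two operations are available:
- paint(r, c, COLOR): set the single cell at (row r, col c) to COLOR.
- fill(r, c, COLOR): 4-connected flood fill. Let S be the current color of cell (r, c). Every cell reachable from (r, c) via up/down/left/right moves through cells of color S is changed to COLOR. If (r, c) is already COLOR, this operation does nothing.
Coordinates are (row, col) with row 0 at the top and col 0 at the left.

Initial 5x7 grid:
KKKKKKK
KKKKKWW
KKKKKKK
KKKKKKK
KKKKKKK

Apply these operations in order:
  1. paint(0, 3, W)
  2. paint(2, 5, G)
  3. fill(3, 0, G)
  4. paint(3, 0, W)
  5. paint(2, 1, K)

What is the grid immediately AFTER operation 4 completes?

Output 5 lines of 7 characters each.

After op 1 paint(0,3,W):
KKKWKKK
KKKKKWW
KKKKKKK
KKKKKKK
KKKKKKK
After op 2 paint(2,5,G):
KKKWKKK
KKKKKWW
KKKKKGK
KKKKKKK
KKKKKKK
After op 3 fill(3,0,G) [31 cells changed]:
GGGWGGG
GGGGGWW
GGGGGGG
GGGGGGG
GGGGGGG
After op 4 paint(3,0,W):
GGGWGGG
GGGGGWW
GGGGGGG
WGGGGGG
GGGGGGG

Answer: GGGWGGG
GGGGGWW
GGGGGGG
WGGGGGG
GGGGGGG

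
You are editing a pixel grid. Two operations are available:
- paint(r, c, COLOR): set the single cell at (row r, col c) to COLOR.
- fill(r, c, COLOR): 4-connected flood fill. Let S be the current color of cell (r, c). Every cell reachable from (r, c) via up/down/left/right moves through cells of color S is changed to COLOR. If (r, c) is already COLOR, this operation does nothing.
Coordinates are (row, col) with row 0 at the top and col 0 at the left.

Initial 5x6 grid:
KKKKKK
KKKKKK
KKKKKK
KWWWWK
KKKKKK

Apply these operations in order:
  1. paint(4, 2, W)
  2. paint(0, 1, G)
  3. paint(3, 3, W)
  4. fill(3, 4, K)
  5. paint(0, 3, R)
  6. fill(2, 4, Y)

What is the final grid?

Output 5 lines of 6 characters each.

Answer: YGYRYY
YYYYYY
YYYYYY
YYYYYY
YYYYYY

Derivation:
After op 1 paint(4,2,W):
KKKKKK
KKKKKK
KKKKKK
KWWWWK
KKWKKK
After op 2 paint(0,1,G):
KGKKKK
KKKKKK
KKKKKK
KWWWWK
KKWKKK
After op 3 paint(3,3,W):
KGKKKK
KKKKKK
KKKKKK
KWWWWK
KKWKKK
After op 4 fill(3,4,K) [5 cells changed]:
KGKKKK
KKKKKK
KKKKKK
KKKKKK
KKKKKK
After op 5 paint(0,3,R):
KGKRKK
KKKKKK
KKKKKK
KKKKKK
KKKKKK
After op 6 fill(2,4,Y) [28 cells changed]:
YGYRYY
YYYYYY
YYYYYY
YYYYYY
YYYYYY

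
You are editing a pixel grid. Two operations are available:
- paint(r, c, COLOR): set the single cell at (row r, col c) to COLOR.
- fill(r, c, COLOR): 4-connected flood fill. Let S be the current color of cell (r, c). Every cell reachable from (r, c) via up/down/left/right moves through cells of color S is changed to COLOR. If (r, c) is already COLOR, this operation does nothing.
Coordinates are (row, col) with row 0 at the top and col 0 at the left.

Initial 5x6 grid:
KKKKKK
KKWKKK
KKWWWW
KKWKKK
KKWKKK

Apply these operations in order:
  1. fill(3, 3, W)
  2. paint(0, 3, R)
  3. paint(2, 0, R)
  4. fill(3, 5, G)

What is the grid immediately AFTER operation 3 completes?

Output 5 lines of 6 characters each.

After op 1 fill(3,3,W) [6 cells changed]:
KKKKKK
KKWKKK
KKWWWW
KKWWWW
KKWWWW
After op 2 paint(0,3,R):
KKKRKK
KKWKKK
KKWWWW
KKWWWW
KKWWWW
After op 3 paint(2,0,R):
KKKRKK
KKWKKK
RKWWWW
KKWWWW
KKWWWW

Answer: KKKRKK
KKWKKK
RKWWWW
KKWWWW
KKWWWW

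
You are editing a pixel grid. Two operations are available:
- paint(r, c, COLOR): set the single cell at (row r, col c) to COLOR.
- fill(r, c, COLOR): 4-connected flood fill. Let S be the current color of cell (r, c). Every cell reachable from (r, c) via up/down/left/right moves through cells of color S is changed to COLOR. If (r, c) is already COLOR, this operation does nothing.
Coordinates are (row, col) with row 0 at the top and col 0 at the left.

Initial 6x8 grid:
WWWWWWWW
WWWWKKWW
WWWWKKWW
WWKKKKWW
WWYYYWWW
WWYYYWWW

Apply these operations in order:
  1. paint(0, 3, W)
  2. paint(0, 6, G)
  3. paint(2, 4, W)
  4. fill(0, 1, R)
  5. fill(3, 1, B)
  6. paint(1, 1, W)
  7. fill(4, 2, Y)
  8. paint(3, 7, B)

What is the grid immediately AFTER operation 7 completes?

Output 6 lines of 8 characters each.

Answer: BBBBBBGW
BWBBKKWW
BBBBBKWW
BBKKKKWW
BBYYYWWW
BBYYYWWW

Derivation:
After op 1 paint(0,3,W):
WWWWWWWW
WWWWKKWW
WWWWKKWW
WWKKKKWW
WWYYYWWW
WWYYYWWW
After op 2 paint(0,6,G):
WWWWWWGW
WWWWKKWW
WWWWKKWW
WWKKKKWW
WWYYYWWW
WWYYYWWW
After op 3 paint(2,4,W):
WWWWWWGW
WWWWKKWW
WWWWWKWW
WWKKKKWW
WWYYYWWW
WWYYYWWW
After op 4 fill(0,1,R) [21 cells changed]:
RRRRRRGW
RRRRKKWW
RRRRRKWW
RRKKKKWW
RRYYYWWW
RRYYYWWW
After op 5 fill(3,1,B) [21 cells changed]:
BBBBBBGW
BBBBKKWW
BBBBBKWW
BBKKKKWW
BBYYYWWW
BBYYYWWW
After op 6 paint(1,1,W):
BBBBBBGW
BWBBKKWW
BBBBBKWW
BBKKKKWW
BBYYYWWW
BBYYYWWW
After op 7 fill(4,2,Y) [0 cells changed]:
BBBBBBGW
BWBBKKWW
BBBBBKWW
BBKKKKWW
BBYYYWWW
BBYYYWWW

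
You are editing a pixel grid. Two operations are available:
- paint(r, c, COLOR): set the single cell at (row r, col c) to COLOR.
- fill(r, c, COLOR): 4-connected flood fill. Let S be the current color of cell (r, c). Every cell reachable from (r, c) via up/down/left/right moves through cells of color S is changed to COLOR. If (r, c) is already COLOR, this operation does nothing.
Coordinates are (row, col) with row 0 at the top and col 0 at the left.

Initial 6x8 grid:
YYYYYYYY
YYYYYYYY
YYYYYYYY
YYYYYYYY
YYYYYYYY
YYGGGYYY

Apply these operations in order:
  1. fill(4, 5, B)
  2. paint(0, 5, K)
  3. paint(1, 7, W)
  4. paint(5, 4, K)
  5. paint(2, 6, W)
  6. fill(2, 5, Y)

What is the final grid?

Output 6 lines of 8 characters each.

After op 1 fill(4,5,B) [45 cells changed]:
BBBBBBBB
BBBBBBBB
BBBBBBBB
BBBBBBBB
BBBBBBBB
BBGGGBBB
After op 2 paint(0,5,K):
BBBBBKBB
BBBBBBBB
BBBBBBBB
BBBBBBBB
BBBBBBBB
BBGGGBBB
After op 3 paint(1,7,W):
BBBBBKBB
BBBBBBBW
BBBBBBBB
BBBBBBBB
BBBBBBBB
BBGGGBBB
After op 4 paint(5,4,K):
BBBBBKBB
BBBBBBBW
BBBBBBBB
BBBBBBBB
BBBBBBBB
BBGGKBBB
After op 5 paint(2,6,W):
BBBBBKBB
BBBBBBBW
BBBBBBWB
BBBBBBBB
BBBBBBBB
BBGGKBBB
After op 6 fill(2,5,Y) [42 cells changed]:
YYYYYKYY
YYYYYYYW
YYYYYYWY
YYYYYYYY
YYYYYYYY
YYGGKYYY

Answer: YYYYYKYY
YYYYYYYW
YYYYYYWY
YYYYYYYY
YYYYYYYY
YYGGKYYY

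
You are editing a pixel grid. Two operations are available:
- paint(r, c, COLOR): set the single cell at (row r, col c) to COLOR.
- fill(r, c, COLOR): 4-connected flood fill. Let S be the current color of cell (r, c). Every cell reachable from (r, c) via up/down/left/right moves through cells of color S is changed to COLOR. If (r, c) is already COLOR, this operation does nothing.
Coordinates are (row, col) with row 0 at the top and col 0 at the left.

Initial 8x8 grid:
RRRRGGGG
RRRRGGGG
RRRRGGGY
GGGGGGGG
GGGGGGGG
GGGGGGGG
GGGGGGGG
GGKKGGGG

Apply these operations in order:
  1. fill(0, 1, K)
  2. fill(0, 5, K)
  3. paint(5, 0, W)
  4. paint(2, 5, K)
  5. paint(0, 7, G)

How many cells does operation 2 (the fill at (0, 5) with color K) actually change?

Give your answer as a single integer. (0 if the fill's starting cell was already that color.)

After op 1 fill(0,1,K) [12 cells changed]:
KKKKGGGG
KKKKGGGG
KKKKGGGY
GGGGGGGG
GGGGGGGG
GGGGGGGG
GGGGGGGG
GGKKGGGG
After op 2 fill(0,5,K) [49 cells changed]:
KKKKKKKK
KKKKKKKK
KKKKKKKY
KKKKKKKK
KKKKKKKK
KKKKKKKK
KKKKKKKK
KKKKKKKK

Answer: 49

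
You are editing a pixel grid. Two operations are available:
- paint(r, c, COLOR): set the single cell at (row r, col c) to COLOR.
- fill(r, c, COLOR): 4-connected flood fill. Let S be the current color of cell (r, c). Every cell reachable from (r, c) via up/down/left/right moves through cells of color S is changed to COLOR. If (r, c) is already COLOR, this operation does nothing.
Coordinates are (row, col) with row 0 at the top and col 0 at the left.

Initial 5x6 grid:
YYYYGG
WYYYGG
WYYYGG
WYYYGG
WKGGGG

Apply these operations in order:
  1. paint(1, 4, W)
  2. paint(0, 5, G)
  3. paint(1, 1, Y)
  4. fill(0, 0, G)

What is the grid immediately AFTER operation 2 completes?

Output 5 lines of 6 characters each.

Answer: YYYYGG
WYYYWG
WYYYGG
WYYYGG
WKGGGG

Derivation:
After op 1 paint(1,4,W):
YYYYGG
WYYYWG
WYYYGG
WYYYGG
WKGGGG
After op 2 paint(0,5,G):
YYYYGG
WYYYWG
WYYYGG
WYYYGG
WKGGGG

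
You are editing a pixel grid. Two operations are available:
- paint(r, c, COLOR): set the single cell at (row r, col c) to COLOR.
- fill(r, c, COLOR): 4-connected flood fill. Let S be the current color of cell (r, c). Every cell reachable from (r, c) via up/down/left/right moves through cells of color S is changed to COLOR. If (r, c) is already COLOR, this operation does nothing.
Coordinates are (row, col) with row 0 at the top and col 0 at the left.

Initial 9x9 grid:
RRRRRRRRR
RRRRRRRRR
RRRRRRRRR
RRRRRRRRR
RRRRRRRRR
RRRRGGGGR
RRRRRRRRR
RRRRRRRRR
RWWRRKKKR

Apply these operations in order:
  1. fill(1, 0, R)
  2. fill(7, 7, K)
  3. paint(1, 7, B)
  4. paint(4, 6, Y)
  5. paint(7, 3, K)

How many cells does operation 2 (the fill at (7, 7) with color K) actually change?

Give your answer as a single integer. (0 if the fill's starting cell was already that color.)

Answer: 72

Derivation:
After op 1 fill(1,0,R) [0 cells changed]:
RRRRRRRRR
RRRRRRRRR
RRRRRRRRR
RRRRRRRRR
RRRRRRRRR
RRRRGGGGR
RRRRRRRRR
RRRRRRRRR
RWWRRKKKR
After op 2 fill(7,7,K) [72 cells changed]:
KKKKKKKKK
KKKKKKKKK
KKKKKKKKK
KKKKKKKKK
KKKKKKKKK
KKKKGGGGK
KKKKKKKKK
KKKKKKKKK
KWWKKKKKK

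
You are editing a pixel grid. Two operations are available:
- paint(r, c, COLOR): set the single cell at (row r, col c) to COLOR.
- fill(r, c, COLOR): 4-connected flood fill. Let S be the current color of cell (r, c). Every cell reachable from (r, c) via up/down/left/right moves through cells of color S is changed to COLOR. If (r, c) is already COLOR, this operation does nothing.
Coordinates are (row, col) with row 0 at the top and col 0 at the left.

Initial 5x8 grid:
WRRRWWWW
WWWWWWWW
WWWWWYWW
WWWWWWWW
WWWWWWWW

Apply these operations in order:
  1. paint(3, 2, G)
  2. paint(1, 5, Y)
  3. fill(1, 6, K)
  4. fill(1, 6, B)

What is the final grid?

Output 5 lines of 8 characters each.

After op 1 paint(3,2,G):
WRRRWWWW
WWWWWWWW
WWWWWYWW
WWGWWWWW
WWWWWWWW
After op 2 paint(1,5,Y):
WRRRWWWW
WWWWWYWW
WWWWWYWW
WWGWWWWW
WWWWWWWW
After op 3 fill(1,6,K) [34 cells changed]:
KRRRKKKK
KKKKKYKK
KKKKKYKK
KKGKKKKK
KKKKKKKK
After op 4 fill(1,6,B) [34 cells changed]:
BRRRBBBB
BBBBBYBB
BBBBBYBB
BBGBBBBB
BBBBBBBB

Answer: BRRRBBBB
BBBBBYBB
BBBBBYBB
BBGBBBBB
BBBBBBBB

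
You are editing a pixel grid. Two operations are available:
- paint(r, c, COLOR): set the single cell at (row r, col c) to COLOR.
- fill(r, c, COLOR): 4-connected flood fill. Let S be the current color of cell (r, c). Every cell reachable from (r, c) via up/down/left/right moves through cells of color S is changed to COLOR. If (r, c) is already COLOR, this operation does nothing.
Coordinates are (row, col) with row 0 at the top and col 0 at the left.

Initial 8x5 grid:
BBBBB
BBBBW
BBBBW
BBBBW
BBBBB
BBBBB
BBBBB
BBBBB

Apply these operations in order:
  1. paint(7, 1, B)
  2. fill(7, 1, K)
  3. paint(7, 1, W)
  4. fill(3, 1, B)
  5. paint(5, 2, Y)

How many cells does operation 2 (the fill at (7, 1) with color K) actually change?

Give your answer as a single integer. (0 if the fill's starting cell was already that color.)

Answer: 37

Derivation:
After op 1 paint(7,1,B):
BBBBB
BBBBW
BBBBW
BBBBW
BBBBB
BBBBB
BBBBB
BBBBB
After op 2 fill(7,1,K) [37 cells changed]:
KKKKK
KKKKW
KKKKW
KKKKW
KKKKK
KKKKK
KKKKK
KKKKK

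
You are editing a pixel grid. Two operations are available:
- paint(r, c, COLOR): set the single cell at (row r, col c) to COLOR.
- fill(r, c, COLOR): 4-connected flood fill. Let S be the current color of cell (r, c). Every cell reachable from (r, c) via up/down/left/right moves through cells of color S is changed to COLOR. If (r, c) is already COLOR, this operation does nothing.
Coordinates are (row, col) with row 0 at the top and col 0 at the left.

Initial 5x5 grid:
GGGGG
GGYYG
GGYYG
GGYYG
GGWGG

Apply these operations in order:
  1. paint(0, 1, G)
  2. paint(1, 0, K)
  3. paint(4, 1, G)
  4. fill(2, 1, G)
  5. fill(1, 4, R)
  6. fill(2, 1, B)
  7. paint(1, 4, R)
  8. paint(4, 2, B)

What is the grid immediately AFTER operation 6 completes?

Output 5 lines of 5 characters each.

Answer: BBBBB
KBYYB
BBYYB
BBYYB
BBWBB

Derivation:
After op 1 paint(0,1,G):
GGGGG
GGYYG
GGYYG
GGYYG
GGWGG
After op 2 paint(1,0,K):
GGGGG
KGYYG
GGYYG
GGYYG
GGWGG
After op 3 paint(4,1,G):
GGGGG
KGYYG
GGYYG
GGYYG
GGWGG
After op 4 fill(2,1,G) [0 cells changed]:
GGGGG
KGYYG
GGYYG
GGYYG
GGWGG
After op 5 fill(1,4,R) [17 cells changed]:
RRRRR
KRYYR
RRYYR
RRYYR
RRWRR
After op 6 fill(2,1,B) [17 cells changed]:
BBBBB
KBYYB
BBYYB
BBYYB
BBWBB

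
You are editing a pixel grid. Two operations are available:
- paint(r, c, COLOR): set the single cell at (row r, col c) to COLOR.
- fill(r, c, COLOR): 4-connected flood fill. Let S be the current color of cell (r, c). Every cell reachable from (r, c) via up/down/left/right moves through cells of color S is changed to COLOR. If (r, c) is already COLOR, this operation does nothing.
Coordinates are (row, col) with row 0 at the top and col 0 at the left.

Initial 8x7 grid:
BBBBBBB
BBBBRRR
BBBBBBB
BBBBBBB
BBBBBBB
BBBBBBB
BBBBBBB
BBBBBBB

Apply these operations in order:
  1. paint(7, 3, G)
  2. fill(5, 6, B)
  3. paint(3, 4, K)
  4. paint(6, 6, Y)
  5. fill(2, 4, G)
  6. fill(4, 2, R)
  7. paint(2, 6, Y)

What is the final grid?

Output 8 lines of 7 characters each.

Answer: RRRRRRR
RRRRRRR
RRRRRRY
RRRRKRR
RRRRRRR
RRRRRRR
RRRRRRY
RRRRRRR

Derivation:
After op 1 paint(7,3,G):
BBBBBBB
BBBBRRR
BBBBBBB
BBBBBBB
BBBBBBB
BBBBBBB
BBBBBBB
BBBGBBB
After op 2 fill(5,6,B) [0 cells changed]:
BBBBBBB
BBBBRRR
BBBBBBB
BBBBBBB
BBBBBBB
BBBBBBB
BBBBBBB
BBBGBBB
After op 3 paint(3,4,K):
BBBBBBB
BBBBRRR
BBBBBBB
BBBBKBB
BBBBBBB
BBBBBBB
BBBBBBB
BBBGBBB
After op 4 paint(6,6,Y):
BBBBBBB
BBBBRRR
BBBBBBB
BBBBKBB
BBBBBBB
BBBBBBB
BBBBBBY
BBBGBBB
After op 5 fill(2,4,G) [50 cells changed]:
GGGGGGG
GGGGRRR
GGGGGGG
GGGGKGG
GGGGGGG
GGGGGGG
GGGGGGY
GGGGGGG
After op 6 fill(4,2,R) [51 cells changed]:
RRRRRRR
RRRRRRR
RRRRRRR
RRRRKRR
RRRRRRR
RRRRRRR
RRRRRRY
RRRRRRR
After op 7 paint(2,6,Y):
RRRRRRR
RRRRRRR
RRRRRRY
RRRRKRR
RRRRRRR
RRRRRRR
RRRRRRY
RRRRRRR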